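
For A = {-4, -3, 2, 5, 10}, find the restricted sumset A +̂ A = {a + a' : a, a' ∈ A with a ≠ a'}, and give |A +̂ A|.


Restricted sumset: A +̂ A = {a + a' : a ∈ A, a' ∈ A, a ≠ a'}.
Equivalently, take A + A and drop any sum 2a that is achievable ONLY as a + a for a ∈ A (i.e. sums representable only with equal summands).
Enumerate pairs (a, a') with a < a' (symmetric, so each unordered pair gives one sum; this covers all a ≠ a'):
  -4 + -3 = -7
  -4 + 2 = -2
  -4 + 5 = 1
  -4 + 10 = 6
  -3 + 2 = -1
  -3 + 5 = 2
  -3 + 10 = 7
  2 + 5 = 7
  2 + 10 = 12
  5 + 10 = 15
Collected distinct sums: {-7, -2, -1, 1, 2, 6, 7, 12, 15}
|A +̂ A| = 9
(Reference bound: |A +̂ A| ≥ 2|A| - 3 for |A| ≥ 2, with |A| = 5 giving ≥ 7.)

|A +̂ A| = 9


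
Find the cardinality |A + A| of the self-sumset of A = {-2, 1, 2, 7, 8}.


A + A = {a + a' : a, a' ∈ A}; |A| = 5.
General bounds: 2|A| - 1 ≤ |A + A| ≤ |A|(|A|+1)/2, i.e. 9 ≤ |A + A| ≤ 15.
Lower bound 2|A|-1 is attained iff A is an arithmetic progression.
Enumerate sums a + a' for a ≤ a' (symmetric, so this suffices):
a = -2: -2+-2=-4, -2+1=-1, -2+2=0, -2+7=5, -2+8=6
a = 1: 1+1=2, 1+2=3, 1+7=8, 1+8=9
a = 2: 2+2=4, 2+7=9, 2+8=10
a = 7: 7+7=14, 7+8=15
a = 8: 8+8=16
Distinct sums: {-4, -1, 0, 2, 3, 4, 5, 6, 8, 9, 10, 14, 15, 16}
|A + A| = 14

|A + A| = 14


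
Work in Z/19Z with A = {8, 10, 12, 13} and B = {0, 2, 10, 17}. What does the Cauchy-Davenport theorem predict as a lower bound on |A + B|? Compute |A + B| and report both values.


Cauchy-Davenport: |A + B| ≥ min(p, |A| + |B| - 1) for A, B nonempty in Z/pZ.
|A| = 4, |B| = 4, p = 19.
CD lower bound = min(19, 4 + 4 - 1) = min(19, 7) = 7.
Compute A + B mod 19 directly:
a = 8: 8+0=8, 8+2=10, 8+10=18, 8+17=6
a = 10: 10+0=10, 10+2=12, 10+10=1, 10+17=8
a = 12: 12+0=12, 12+2=14, 12+10=3, 12+17=10
a = 13: 13+0=13, 13+2=15, 13+10=4, 13+17=11
A + B = {1, 3, 4, 6, 8, 10, 11, 12, 13, 14, 15, 18}, so |A + B| = 12.
Verify: 12 ≥ 7? Yes ✓.

CD lower bound = 7, actual |A + B| = 12.


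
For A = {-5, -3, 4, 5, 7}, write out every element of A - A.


A - A = {a - a' : a, a' ∈ A}.
Compute a - a' for each ordered pair (a, a'):
a = -5: -5--5=0, -5--3=-2, -5-4=-9, -5-5=-10, -5-7=-12
a = -3: -3--5=2, -3--3=0, -3-4=-7, -3-5=-8, -3-7=-10
a = 4: 4--5=9, 4--3=7, 4-4=0, 4-5=-1, 4-7=-3
a = 5: 5--5=10, 5--3=8, 5-4=1, 5-5=0, 5-7=-2
a = 7: 7--5=12, 7--3=10, 7-4=3, 7-5=2, 7-7=0
Collecting distinct values (and noting 0 appears from a-a):
A - A = {-12, -10, -9, -8, -7, -3, -2, -1, 0, 1, 2, 3, 7, 8, 9, 10, 12}
|A - A| = 17

A - A = {-12, -10, -9, -8, -7, -3, -2, -1, 0, 1, 2, 3, 7, 8, 9, 10, 12}


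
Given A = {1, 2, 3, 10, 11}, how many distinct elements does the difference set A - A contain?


A - A = {a - a' : a, a' ∈ A}; |A| = 5.
Bounds: 2|A|-1 ≤ |A - A| ≤ |A|² - |A| + 1, i.e. 9 ≤ |A - A| ≤ 21.
Note: 0 ∈ A - A always (from a - a). The set is symmetric: if d ∈ A - A then -d ∈ A - A.
Enumerate nonzero differences d = a - a' with a > a' (then include -d):
Positive differences: {1, 2, 7, 8, 9, 10}
Full difference set: {0} ∪ (positive diffs) ∪ (negative diffs).
|A - A| = 1 + 2·6 = 13 (matches direct enumeration: 13).

|A - A| = 13


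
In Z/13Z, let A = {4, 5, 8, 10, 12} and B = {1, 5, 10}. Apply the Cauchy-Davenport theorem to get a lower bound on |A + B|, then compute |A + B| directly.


Cauchy-Davenport: |A + B| ≥ min(p, |A| + |B| - 1) for A, B nonempty in Z/pZ.
|A| = 5, |B| = 3, p = 13.
CD lower bound = min(13, 5 + 3 - 1) = min(13, 7) = 7.
Compute A + B mod 13 directly:
a = 4: 4+1=5, 4+5=9, 4+10=1
a = 5: 5+1=6, 5+5=10, 5+10=2
a = 8: 8+1=9, 8+5=0, 8+10=5
a = 10: 10+1=11, 10+5=2, 10+10=7
a = 12: 12+1=0, 12+5=4, 12+10=9
A + B = {0, 1, 2, 4, 5, 6, 7, 9, 10, 11}, so |A + B| = 10.
Verify: 10 ≥ 7? Yes ✓.

CD lower bound = 7, actual |A + B| = 10.


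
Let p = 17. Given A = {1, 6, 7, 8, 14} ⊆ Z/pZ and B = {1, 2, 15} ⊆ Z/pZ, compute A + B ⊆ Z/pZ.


Work in Z/17Z: reduce every sum a + b modulo 17.
Enumerate all 15 pairs:
a = 1: 1+1=2, 1+2=3, 1+15=16
a = 6: 6+1=7, 6+2=8, 6+15=4
a = 7: 7+1=8, 7+2=9, 7+15=5
a = 8: 8+1=9, 8+2=10, 8+15=6
a = 14: 14+1=15, 14+2=16, 14+15=12
Distinct residues collected: {2, 3, 4, 5, 6, 7, 8, 9, 10, 12, 15, 16}
|A + B| = 12 (out of 17 total residues).

A + B = {2, 3, 4, 5, 6, 7, 8, 9, 10, 12, 15, 16}


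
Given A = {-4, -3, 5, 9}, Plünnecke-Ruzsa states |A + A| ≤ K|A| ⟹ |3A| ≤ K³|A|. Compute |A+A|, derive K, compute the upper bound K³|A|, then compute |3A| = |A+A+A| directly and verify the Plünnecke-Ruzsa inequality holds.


|A| = 4.
Step 1: Compute A + A by enumerating all 16 pairs.
A + A = {-8, -7, -6, 1, 2, 5, 6, 10, 14, 18}, so |A + A| = 10.
Step 2: Doubling constant K = |A + A|/|A| = 10/4 = 10/4 ≈ 2.5000.
Step 3: Plünnecke-Ruzsa gives |3A| ≤ K³·|A| = (2.5000)³ · 4 ≈ 62.5000.
Step 4: Compute 3A = A + A + A directly by enumerating all triples (a,b,c) ∈ A³; |3A| = 19.
Step 5: Check 19 ≤ 62.5000? Yes ✓.

K = 10/4, Plünnecke-Ruzsa bound K³|A| ≈ 62.5000, |3A| = 19, inequality holds.


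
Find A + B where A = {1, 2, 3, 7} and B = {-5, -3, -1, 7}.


A + B = {a + b : a ∈ A, b ∈ B}.
Enumerate all |A|·|B| = 4·4 = 16 pairs (a, b) and collect distinct sums.
a = 1: 1+-5=-4, 1+-3=-2, 1+-1=0, 1+7=8
a = 2: 2+-5=-3, 2+-3=-1, 2+-1=1, 2+7=9
a = 3: 3+-5=-2, 3+-3=0, 3+-1=2, 3+7=10
a = 7: 7+-5=2, 7+-3=4, 7+-1=6, 7+7=14
Collecting distinct sums: A + B = {-4, -3, -2, -1, 0, 1, 2, 4, 6, 8, 9, 10, 14}
|A + B| = 13

A + B = {-4, -3, -2, -1, 0, 1, 2, 4, 6, 8, 9, 10, 14}


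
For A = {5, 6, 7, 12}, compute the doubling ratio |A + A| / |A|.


|A| = 4.
Compute A + A by enumerating all 16 pairs.
A + A = {10, 11, 12, 13, 14, 17, 18, 19, 24}, so |A + A| = 9.
K = |A + A| / |A| = 9/4 (already in lowest terms) ≈ 2.2500.
Reference: AP of size 4 gives K = 7/4 ≈ 1.7500; a fully generic set of size 4 gives K ≈ 2.5000.

|A| = 4, |A + A| = 9, K = 9/4.


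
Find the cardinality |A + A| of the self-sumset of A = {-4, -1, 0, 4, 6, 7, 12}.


A + A = {a + a' : a, a' ∈ A}; |A| = 7.
General bounds: 2|A| - 1 ≤ |A + A| ≤ |A|(|A|+1)/2, i.e. 13 ≤ |A + A| ≤ 28.
Lower bound 2|A|-1 is attained iff A is an arithmetic progression.
Enumerate sums a + a' for a ≤ a' (symmetric, so this suffices):
a = -4: -4+-4=-8, -4+-1=-5, -4+0=-4, -4+4=0, -4+6=2, -4+7=3, -4+12=8
a = -1: -1+-1=-2, -1+0=-1, -1+4=3, -1+6=5, -1+7=6, -1+12=11
a = 0: 0+0=0, 0+4=4, 0+6=6, 0+7=7, 0+12=12
a = 4: 4+4=8, 4+6=10, 4+7=11, 4+12=16
a = 6: 6+6=12, 6+7=13, 6+12=18
a = 7: 7+7=14, 7+12=19
a = 12: 12+12=24
Distinct sums: {-8, -5, -4, -2, -1, 0, 2, 3, 4, 5, 6, 7, 8, 10, 11, 12, 13, 14, 16, 18, 19, 24}
|A + A| = 22

|A + A| = 22


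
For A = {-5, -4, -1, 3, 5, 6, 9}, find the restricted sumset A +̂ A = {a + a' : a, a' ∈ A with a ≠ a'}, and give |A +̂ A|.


Restricted sumset: A +̂ A = {a + a' : a ∈ A, a' ∈ A, a ≠ a'}.
Equivalently, take A + A and drop any sum 2a that is achievable ONLY as a + a for a ∈ A (i.e. sums representable only with equal summands).
Enumerate pairs (a, a') with a < a' (symmetric, so each unordered pair gives one sum; this covers all a ≠ a'):
  -5 + -4 = -9
  -5 + -1 = -6
  -5 + 3 = -2
  -5 + 5 = 0
  -5 + 6 = 1
  -5 + 9 = 4
  -4 + -1 = -5
  -4 + 3 = -1
  -4 + 5 = 1
  -4 + 6 = 2
  -4 + 9 = 5
  -1 + 3 = 2
  -1 + 5 = 4
  -1 + 6 = 5
  -1 + 9 = 8
  3 + 5 = 8
  3 + 6 = 9
  3 + 9 = 12
  5 + 6 = 11
  5 + 9 = 14
  6 + 9 = 15
Collected distinct sums: {-9, -6, -5, -2, -1, 0, 1, 2, 4, 5, 8, 9, 11, 12, 14, 15}
|A +̂ A| = 16
(Reference bound: |A +̂ A| ≥ 2|A| - 3 for |A| ≥ 2, with |A| = 7 giving ≥ 11.)

|A +̂ A| = 16


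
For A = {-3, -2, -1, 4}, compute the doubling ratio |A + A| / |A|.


|A| = 4.
Compute A + A by enumerating all 16 pairs.
A + A = {-6, -5, -4, -3, -2, 1, 2, 3, 8}, so |A + A| = 9.
K = |A + A| / |A| = 9/4 (already in lowest terms) ≈ 2.2500.
Reference: AP of size 4 gives K = 7/4 ≈ 1.7500; a fully generic set of size 4 gives K ≈ 2.5000.

|A| = 4, |A + A| = 9, K = 9/4.


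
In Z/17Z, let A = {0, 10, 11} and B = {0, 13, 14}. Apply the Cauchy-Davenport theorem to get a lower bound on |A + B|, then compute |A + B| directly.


Cauchy-Davenport: |A + B| ≥ min(p, |A| + |B| - 1) for A, B nonempty in Z/pZ.
|A| = 3, |B| = 3, p = 17.
CD lower bound = min(17, 3 + 3 - 1) = min(17, 5) = 5.
Compute A + B mod 17 directly:
a = 0: 0+0=0, 0+13=13, 0+14=14
a = 10: 10+0=10, 10+13=6, 10+14=7
a = 11: 11+0=11, 11+13=7, 11+14=8
A + B = {0, 6, 7, 8, 10, 11, 13, 14}, so |A + B| = 8.
Verify: 8 ≥ 5? Yes ✓.

CD lower bound = 5, actual |A + B| = 8.


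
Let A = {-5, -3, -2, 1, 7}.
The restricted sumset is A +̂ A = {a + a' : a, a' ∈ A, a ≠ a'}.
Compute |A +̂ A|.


Restricted sumset: A +̂ A = {a + a' : a ∈ A, a' ∈ A, a ≠ a'}.
Equivalently, take A + A and drop any sum 2a that is achievable ONLY as a + a for a ∈ A (i.e. sums representable only with equal summands).
Enumerate pairs (a, a') with a < a' (symmetric, so each unordered pair gives one sum; this covers all a ≠ a'):
  -5 + -3 = -8
  -5 + -2 = -7
  -5 + 1 = -4
  -5 + 7 = 2
  -3 + -2 = -5
  -3 + 1 = -2
  -3 + 7 = 4
  -2 + 1 = -1
  -2 + 7 = 5
  1 + 7 = 8
Collected distinct sums: {-8, -7, -5, -4, -2, -1, 2, 4, 5, 8}
|A +̂ A| = 10
(Reference bound: |A +̂ A| ≥ 2|A| - 3 for |A| ≥ 2, with |A| = 5 giving ≥ 7.)

|A +̂ A| = 10


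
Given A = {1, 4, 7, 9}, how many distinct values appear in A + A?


A + A = {a + a' : a, a' ∈ A}; |A| = 4.
General bounds: 2|A| - 1 ≤ |A + A| ≤ |A|(|A|+1)/2, i.e. 7 ≤ |A + A| ≤ 10.
Lower bound 2|A|-1 is attained iff A is an arithmetic progression.
Enumerate sums a + a' for a ≤ a' (symmetric, so this suffices):
a = 1: 1+1=2, 1+4=5, 1+7=8, 1+9=10
a = 4: 4+4=8, 4+7=11, 4+9=13
a = 7: 7+7=14, 7+9=16
a = 9: 9+9=18
Distinct sums: {2, 5, 8, 10, 11, 13, 14, 16, 18}
|A + A| = 9

|A + A| = 9


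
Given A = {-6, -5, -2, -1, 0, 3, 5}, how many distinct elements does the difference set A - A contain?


A - A = {a - a' : a, a' ∈ A}; |A| = 7.
Bounds: 2|A|-1 ≤ |A - A| ≤ |A|² - |A| + 1, i.e. 13 ≤ |A - A| ≤ 43.
Note: 0 ∈ A - A always (from a - a). The set is symmetric: if d ∈ A - A then -d ∈ A - A.
Enumerate nonzero differences d = a - a' with a > a' (then include -d):
Positive differences: {1, 2, 3, 4, 5, 6, 7, 8, 9, 10, 11}
Full difference set: {0} ∪ (positive diffs) ∪ (negative diffs).
|A - A| = 1 + 2·11 = 23 (matches direct enumeration: 23).

|A - A| = 23


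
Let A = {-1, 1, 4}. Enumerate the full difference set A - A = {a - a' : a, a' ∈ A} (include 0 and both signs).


A - A = {a - a' : a, a' ∈ A}.
Compute a - a' for each ordered pair (a, a'):
a = -1: -1--1=0, -1-1=-2, -1-4=-5
a = 1: 1--1=2, 1-1=0, 1-4=-3
a = 4: 4--1=5, 4-1=3, 4-4=0
Collecting distinct values (and noting 0 appears from a-a):
A - A = {-5, -3, -2, 0, 2, 3, 5}
|A - A| = 7

A - A = {-5, -3, -2, 0, 2, 3, 5}


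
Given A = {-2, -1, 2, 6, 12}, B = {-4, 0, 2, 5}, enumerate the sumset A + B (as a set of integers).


A + B = {a + b : a ∈ A, b ∈ B}.
Enumerate all |A|·|B| = 5·4 = 20 pairs (a, b) and collect distinct sums.
a = -2: -2+-4=-6, -2+0=-2, -2+2=0, -2+5=3
a = -1: -1+-4=-5, -1+0=-1, -1+2=1, -1+5=4
a = 2: 2+-4=-2, 2+0=2, 2+2=4, 2+5=7
a = 6: 6+-4=2, 6+0=6, 6+2=8, 6+5=11
a = 12: 12+-4=8, 12+0=12, 12+2=14, 12+5=17
Collecting distinct sums: A + B = {-6, -5, -2, -1, 0, 1, 2, 3, 4, 6, 7, 8, 11, 12, 14, 17}
|A + B| = 16

A + B = {-6, -5, -2, -1, 0, 1, 2, 3, 4, 6, 7, 8, 11, 12, 14, 17}


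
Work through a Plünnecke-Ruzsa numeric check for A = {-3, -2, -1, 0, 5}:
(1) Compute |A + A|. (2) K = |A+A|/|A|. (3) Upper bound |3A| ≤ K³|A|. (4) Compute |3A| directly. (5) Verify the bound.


|A| = 5.
Step 1: Compute A + A by enumerating all 25 pairs.
A + A = {-6, -5, -4, -3, -2, -1, 0, 2, 3, 4, 5, 10}, so |A + A| = 12.
Step 2: Doubling constant K = |A + A|/|A| = 12/5 = 12/5 ≈ 2.4000.
Step 3: Plünnecke-Ruzsa gives |3A| ≤ K³·|A| = (2.4000)³ · 5 ≈ 69.1200.
Step 4: Compute 3A = A + A + A directly by enumerating all triples (a,b,c) ∈ A³; |3A| = 20.
Step 5: Check 20 ≤ 69.1200? Yes ✓.

K = 12/5, Plünnecke-Ruzsa bound K³|A| ≈ 69.1200, |3A| = 20, inequality holds.


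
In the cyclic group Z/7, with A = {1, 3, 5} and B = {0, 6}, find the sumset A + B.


Work in Z/7Z: reduce every sum a + b modulo 7.
Enumerate all 6 pairs:
a = 1: 1+0=1, 1+6=0
a = 3: 3+0=3, 3+6=2
a = 5: 5+0=5, 5+6=4
Distinct residues collected: {0, 1, 2, 3, 4, 5}
|A + B| = 6 (out of 7 total residues).

A + B = {0, 1, 2, 3, 4, 5}


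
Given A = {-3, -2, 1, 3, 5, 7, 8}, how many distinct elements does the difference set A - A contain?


A - A = {a - a' : a, a' ∈ A}; |A| = 7.
Bounds: 2|A|-1 ≤ |A - A| ≤ |A|² - |A| + 1, i.e. 13 ≤ |A - A| ≤ 43.
Note: 0 ∈ A - A always (from a - a). The set is symmetric: if d ∈ A - A then -d ∈ A - A.
Enumerate nonzero differences d = a - a' with a > a' (then include -d):
Positive differences: {1, 2, 3, 4, 5, 6, 7, 8, 9, 10, 11}
Full difference set: {0} ∪ (positive diffs) ∪ (negative diffs).
|A - A| = 1 + 2·11 = 23 (matches direct enumeration: 23).

|A - A| = 23


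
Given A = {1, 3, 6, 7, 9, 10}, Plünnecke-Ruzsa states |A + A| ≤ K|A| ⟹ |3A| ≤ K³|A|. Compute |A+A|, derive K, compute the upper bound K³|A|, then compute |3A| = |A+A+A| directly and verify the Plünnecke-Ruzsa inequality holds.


|A| = 6.
Step 1: Compute A + A by enumerating all 36 pairs.
A + A = {2, 4, 6, 7, 8, 9, 10, 11, 12, 13, 14, 15, 16, 17, 18, 19, 20}, so |A + A| = 17.
Step 2: Doubling constant K = |A + A|/|A| = 17/6 = 17/6 ≈ 2.8333.
Step 3: Plünnecke-Ruzsa gives |3A| ≤ K³·|A| = (2.8333)³ · 6 ≈ 136.4722.
Step 4: Compute 3A = A + A + A directly by enumerating all triples (a,b,c) ∈ A³; |3A| = 26.
Step 5: Check 26 ≤ 136.4722? Yes ✓.

K = 17/6, Plünnecke-Ruzsa bound K³|A| ≈ 136.4722, |3A| = 26, inequality holds.


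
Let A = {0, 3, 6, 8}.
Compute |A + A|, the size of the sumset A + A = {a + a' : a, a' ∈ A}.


A + A = {a + a' : a, a' ∈ A}; |A| = 4.
General bounds: 2|A| - 1 ≤ |A + A| ≤ |A|(|A|+1)/2, i.e. 7 ≤ |A + A| ≤ 10.
Lower bound 2|A|-1 is attained iff A is an arithmetic progression.
Enumerate sums a + a' for a ≤ a' (symmetric, so this suffices):
a = 0: 0+0=0, 0+3=3, 0+6=6, 0+8=8
a = 3: 3+3=6, 3+6=9, 3+8=11
a = 6: 6+6=12, 6+8=14
a = 8: 8+8=16
Distinct sums: {0, 3, 6, 8, 9, 11, 12, 14, 16}
|A + A| = 9

|A + A| = 9


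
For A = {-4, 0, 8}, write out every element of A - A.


A - A = {a - a' : a, a' ∈ A}.
Compute a - a' for each ordered pair (a, a'):
a = -4: -4--4=0, -4-0=-4, -4-8=-12
a = 0: 0--4=4, 0-0=0, 0-8=-8
a = 8: 8--4=12, 8-0=8, 8-8=0
Collecting distinct values (and noting 0 appears from a-a):
A - A = {-12, -8, -4, 0, 4, 8, 12}
|A - A| = 7

A - A = {-12, -8, -4, 0, 4, 8, 12}


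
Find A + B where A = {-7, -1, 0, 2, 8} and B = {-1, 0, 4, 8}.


A + B = {a + b : a ∈ A, b ∈ B}.
Enumerate all |A|·|B| = 5·4 = 20 pairs (a, b) and collect distinct sums.
a = -7: -7+-1=-8, -7+0=-7, -7+4=-3, -7+8=1
a = -1: -1+-1=-2, -1+0=-1, -1+4=3, -1+8=7
a = 0: 0+-1=-1, 0+0=0, 0+4=4, 0+8=8
a = 2: 2+-1=1, 2+0=2, 2+4=6, 2+8=10
a = 8: 8+-1=7, 8+0=8, 8+4=12, 8+8=16
Collecting distinct sums: A + B = {-8, -7, -3, -2, -1, 0, 1, 2, 3, 4, 6, 7, 8, 10, 12, 16}
|A + B| = 16

A + B = {-8, -7, -3, -2, -1, 0, 1, 2, 3, 4, 6, 7, 8, 10, 12, 16}


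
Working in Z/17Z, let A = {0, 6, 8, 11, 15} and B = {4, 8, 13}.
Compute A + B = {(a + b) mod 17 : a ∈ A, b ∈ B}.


Work in Z/17Z: reduce every sum a + b modulo 17.
Enumerate all 15 pairs:
a = 0: 0+4=4, 0+8=8, 0+13=13
a = 6: 6+4=10, 6+8=14, 6+13=2
a = 8: 8+4=12, 8+8=16, 8+13=4
a = 11: 11+4=15, 11+8=2, 11+13=7
a = 15: 15+4=2, 15+8=6, 15+13=11
Distinct residues collected: {2, 4, 6, 7, 8, 10, 11, 12, 13, 14, 15, 16}
|A + B| = 12 (out of 17 total residues).

A + B = {2, 4, 6, 7, 8, 10, 11, 12, 13, 14, 15, 16}


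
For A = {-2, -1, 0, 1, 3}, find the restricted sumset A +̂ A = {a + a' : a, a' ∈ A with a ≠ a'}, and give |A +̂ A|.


Restricted sumset: A +̂ A = {a + a' : a ∈ A, a' ∈ A, a ≠ a'}.
Equivalently, take A + A and drop any sum 2a that is achievable ONLY as a + a for a ∈ A (i.e. sums representable only with equal summands).
Enumerate pairs (a, a') with a < a' (symmetric, so each unordered pair gives one sum; this covers all a ≠ a'):
  -2 + -1 = -3
  -2 + 0 = -2
  -2 + 1 = -1
  -2 + 3 = 1
  -1 + 0 = -1
  -1 + 1 = 0
  -1 + 3 = 2
  0 + 1 = 1
  0 + 3 = 3
  1 + 3 = 4
Collected distinct sums: {-3, -2, -1, 0, 1, 2, 3, 4}
|A +̂ A| = 8
(Reference bound: |A +̂ A| ≥ 2|A| - 3 for |A| ≥ 2, with |A| = 5 giving ≥ 7.)

|A +̂ A| = 8


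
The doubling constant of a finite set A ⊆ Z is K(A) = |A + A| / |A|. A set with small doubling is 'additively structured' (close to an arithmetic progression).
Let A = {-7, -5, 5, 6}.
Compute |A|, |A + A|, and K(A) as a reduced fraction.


|A| = 4.
Compute A + A by enumerating all 16 pairs.
A + A = {-14, -12, -10, -2, -1, 0, 1, 10, 11, 12}, so |A + A| = 10.
K = |A + A| / |A| = 10/4 = 5/2 ≈ 2.5000.
Reference: AP of size 4 gives K = 7/4 ≈ 1.7500; a fully generic set of size 4 gives K ≈ 2.5000.

|A| = 4, |A + A| = 10, K = 10/4 = 5/2.


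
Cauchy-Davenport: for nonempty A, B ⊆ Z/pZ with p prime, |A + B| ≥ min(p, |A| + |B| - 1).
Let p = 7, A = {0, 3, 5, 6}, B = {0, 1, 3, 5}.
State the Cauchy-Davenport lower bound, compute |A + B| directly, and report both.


Cauchy-Davenport: |A + B| ≥ min(p, |A| + |B| - 1) for A, B nonempty in Z/pZ.
|A| = 4, |B| = 4, p = 7.
CD lower bound = min(7, 4 + 4 - 1) = min(7, 7) = 7.
Compute A + B mod 7 directly:
a = 0: 0+0=0, 0+1=1, 0+3=3, 0+5=5
a = 3: 3+0=3, 3+1=4, 3+3=6, 3+5=1
a = 5: 5+0=5, 5+1=6, 5+3=1, 5+5=3
a = 6: 6+0=6, 6+1=0, 6+3=2, 6+5=4
A + B = {0, 1, 2, 3, 4, 5, 6}, so |A + B| = 7.
Verify: 7 ≥ 7? Yes ✓.

CD lower bound = 7, actual |A + B| = 7.


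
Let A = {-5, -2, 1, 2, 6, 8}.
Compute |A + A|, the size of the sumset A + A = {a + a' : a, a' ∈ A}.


A + A = {a + a' : a, a' ∈ A}; |A| = 6.
General bounds: 2|A| - 1 ≤ |A + A| ≤ |A|(|A|+1)/2, i.e. 11 ≤ |A + A| ≤ 21.
Lower bound 2|A|-1 is attained iff A is an arithmetic progression.
Enumerate sums a + a' for a ≤ a' (symmetric, so this suffices):
a = -5: -5+-5=-10, -5+-2=-7, -5+1=-4, -5+2=-3, -5+6=1, -5+8=3
a = -2: -2+-2=-4, -2+1=-1, -2+2=0, -2+6=4, -2+8=6
a = 1: 1+1=2, 1+2=3, 1+6=7, 1+8=9
a = 2: 2+2=4, 2+6=8, 2+8=10
a = 6: 6+6=12, 6+8=14
a = 8: 8+8=16
Distinct sums: {-10, -7, -4, -3, -1, 0, 1, 2, 3, 4, 6, 7, 8, 9, 10, 12, 14, 16}
|A + A| = 18

|A + A| = 18


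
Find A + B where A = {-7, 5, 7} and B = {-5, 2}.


A + B = {a + b : a ∈ A, b ∈ B}.
Enumerate all |A|·|B| = 3·2 = 6 pairs (a, b) and collect distinct sums.
a = -7: -7+-5=-12, -7+2=-5
a = 5: 5+-5=0, 5+2=7
a = 7: 7+-5=2, 7+2=9
Collecting distinct sums: A + B = {-12, -5, 0, 2, 7, 9}
|A + B| = 6

A + B = {-12, -5, 0, 2, 7, 9}


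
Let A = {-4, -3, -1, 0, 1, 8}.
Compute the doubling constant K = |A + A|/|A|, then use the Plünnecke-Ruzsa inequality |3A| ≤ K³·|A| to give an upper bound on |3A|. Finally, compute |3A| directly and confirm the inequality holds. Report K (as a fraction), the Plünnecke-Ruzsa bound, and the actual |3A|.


|A| = 6.
Step 1: Compute A + A by enumerating all 36 pairs.
A + A = {-8, -7, -6, -5, -4, -3, -2, -1, 0, 1, 2, 4, 5, 7, 8, 9, 16}, so |A + A| = 17.
Step 2: Doubling constant K = |A + A|/|A| = 17/6 = 17/6 ≈ 2.8333.
Step 3: Plünnecke-Ruzsa gives |3A| ≤ K³·|A| = (2.8333)³ · 6 ≈ 136.4722.
Step 4: Compute 3A = A + A + A directly by enumerating all triples (a,b,c) ∈ A³; |3A| = 29.
Step 5: Check 29 ≤ 136.4722? Yes ✓.

K = 17/6, Plünnecke-Ruzsa bound K³|A| ≈ 136.4722, |3A| = 29, inequality holds.


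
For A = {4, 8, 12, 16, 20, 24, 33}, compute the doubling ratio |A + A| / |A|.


|A| = 7.
Compute A + A by enumerating all 49 pairs.
A + A = {8, 12, 16, 20, 24, 28, 32, 36, 37, 40, 41, 44, 45, 48, 49, 53, 57, 66}, so |A + A| = 18.
K = |A + A| / |A| = 18/7 (already in lowest terms) ≈ 2.5714.
Reference: AP of size 7 gives K = 13/7 ≈ 1.8571; a fully generic set of size 7 gives K ≈ 4.0000.

|A| = 7, |A + A| = 18, K = 18/7.


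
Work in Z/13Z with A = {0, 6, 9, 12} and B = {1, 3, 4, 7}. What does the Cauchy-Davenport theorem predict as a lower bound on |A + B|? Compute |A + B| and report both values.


Cauchy-Davenport: |A + B| ≥ min(p, |A| + |B| - 1) for A, B nonempty in Z/pZ.
|A| = 4, |B| = 4, p = 13.
CD lower bound = min(13, 4 + 4 - 1) = min(13, 7) = 7.
Compute A + B mod 13 directly:
a = 0: 0+1=1, 0+3=3, 0+4=4, 0+7=7
a = 6: 6+1=7, 6+3=9, 6+4=10, 6+7=0
a = 9: 9+1=10, 9+3=12, 9+4=0, 9+7=3
a = 12: 12+1=0, 12+3=2, 12+4=3, 12+7=6
A + B = {0, 1, 2, 3, 4, 6, 7, 9, 10, 12}, so |A + B| = 10.
Verify: 10 ≥ 7? Yes ✓.

CD lower bound = 7, actual |A + B| = 10.


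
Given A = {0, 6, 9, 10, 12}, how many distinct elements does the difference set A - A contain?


A - A = {a - a' : a, a' ∈ A}; |A| = 5.
Bounds: 2|A|-1 ≤ |A - A| ≤ |A|² - |A| + 1, i.e. 9 ≤ |A - A| ≤ 21.
Note: 0 ∈ A - A always (from a - a). The set is symmetric: if d ∈ A - A then -d ∈ A - A.
Enumerate nonzero differences d = a - a' with a > a' (then include -d):
Positive differences: {1, 2, 3, 4, 6, 9, 10, 12}
Full difference set: {0} ∪ (positive diffs) ∪ (negative diffs).
|A - A| = 1 + 2·8 = 17 (matches direct enumeration: 17).

|A - A| = 17


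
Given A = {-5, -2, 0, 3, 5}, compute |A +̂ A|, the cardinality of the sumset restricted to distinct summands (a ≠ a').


Restricted sumset: A +̂ A = {a + a' : a ∈ A, a' ∈ A, a ≠ a'}.
Equivalently, take A + A and drop any sum 2a that is achievable ONLY as a + a for a ∈ A (i.e. sums representable only with equal summands).
Enumerate pairs (a, a') with a < a' (symmetric, so each unordered pair gives one sum; this covers all a ≠ a'):
  -5 + -2 = -7
  -5 + 0 = -5
  -5 + 3 = -2
  -5 + 5 = 0
  -2 + 0 = -2
  -2 + 3 = 1
  -2 + 5 = 3
  0 + 3 = 3
  0 + 5 = 5
  3 + 5 = 8
Collected distinct sums: {-7, -5, -2, 0, 1, 3, 5, 8}
|A +̂ A| = 8
(Reference bound: |A +̂ A| ≥ 2|A| - 3 for |A| ≥ 2, with |A| = 5 giving ≥ 7.)

|A +̂ A| = 8


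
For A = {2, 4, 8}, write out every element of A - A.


A - A = {a - a' : a, a' ∈ A}.
Compute a - a' for each ordered pair (a, a'):
a = 2: 2-2=0, 2-4=-2, 2-8=-6
a = 4: 4-2=2, 4-4=0, 4-8=-4
a = 8: 8-2=6, 8-4=4, 8-8=0
Collecting distinct values (and noting 0 appears from a-a):
A - A = {-6, -4, -2, 0, 2, 4, 6}
|A - A| = 7

A - A = {-6, -4, -2, 0, 2, 4, 6}


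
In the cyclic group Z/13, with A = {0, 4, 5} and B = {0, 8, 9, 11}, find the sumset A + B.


Work in Z/13Z: reduce every sum a + b modulo 13.
Enumerate all 12 pairs:
a = 0: 0+0=0, 0+8=8, 0+9=9, 0+11=11
a = 4: 4+0=4, 4+8=12, 4+9=0, 4+11=2
a = 5: 5+0=5, 5+8=0, 5+9=1, 5+11=3
Distinct residues collected: {0, 1, 2, 3, 4, 5, 8, 9, 11, 12}
|A + B| = 10 (out of 13 total residues).

A + B = {0, 1, 2, 3, 4, 5, 8, 9, 11, 12}


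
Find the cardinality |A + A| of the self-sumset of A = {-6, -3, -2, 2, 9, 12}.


A + A = {a + a' : a, a' ∈ A}; |A| = 6.
General bounds: 2|A| - 1 ≤ |A + A| ≤ |A|(|A|+1)/2, i.e. 11 ≤ |A + A| ≤ 21.
Lower bound 2|A|-1 is attained iff A is an arithmetic progression.
Enumerate sums a + a' for a ≤ a' (symmetric, so this suffices):
a = -6: -6+-6=-12, -6+-3=-9, -6+-2=-8, -6+2=-4, -6+9=3, -6+12=6
a = -3: -3+-3=-6, -3+-2=-5, -3+2=-1, -3+9=6, -3+12=9
a = -2: -2+-2=-4, -2+2=0, -2+9=7, -2+12=10
a = 2: 2+2=4, 2+9=11, 2+12=14
a = 9: 9+9=18, 9+12=21
a = 12: 12+12=24
Distinct sums: {-12, -9, -8, -6, -5, -4, -1, 0, 3, 4, 6, 7, 9, 10, 11, 14, 18, 21, 24}
|A + A| = 19

|A + A| = 19


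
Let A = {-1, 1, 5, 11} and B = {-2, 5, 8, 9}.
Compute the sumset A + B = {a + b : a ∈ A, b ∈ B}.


A + B = {a + b : a ∈ A, b ∈ B}.
Enumerate all |A|·|B| = 4·4 = 16 pairs (a, b) and collect distinct sums.
a = -1: -1+-2=-3, -1+5=4, -1+8=7, -1+9=8
a = 1: 1+-2=-1, 1+5=6, 1+8=9, 1+9=10
a = 5: 5+-2=3, 5+5=10, 5+8=13, 5+9=14
a = 11: 11+-2=9, 11+5=16, 11+8=19, 11+9=20
Collecting distinct sums: A + B = {-3, -1, 3, 4, 6, 7, 8, 9, 10, 13, 14, 16, 19, 20}
|A + B| = 14

A + B = {-3, -1, 3, 4, 6, 7, 8, 9, 10, 13, 14, 16, 19, 20}


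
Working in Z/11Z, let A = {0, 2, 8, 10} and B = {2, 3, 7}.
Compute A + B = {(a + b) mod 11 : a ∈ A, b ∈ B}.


Work in Z/11Z: reduce every sum a + b modulo 11.
Enumerate all 12 pairs:
a = 0: 0+2=2, 0+3=3, 0+7=7
a = 2: 2+2=4, 2+3=5, 2+7=9
a = 8: 8+2=10, 8+3=0, 8+7=4
a = 10: 10+2=1, 10+3=2, 10+7=6
Distinct residues collected: {0, 1, 2, 3, 4, 5, 6, 7, 9, 10}
|A + B| = 10 (out of 11 total residues).

A + B = {0, 1, 2, 3, 4, 5, 6, 7, 9, 10}


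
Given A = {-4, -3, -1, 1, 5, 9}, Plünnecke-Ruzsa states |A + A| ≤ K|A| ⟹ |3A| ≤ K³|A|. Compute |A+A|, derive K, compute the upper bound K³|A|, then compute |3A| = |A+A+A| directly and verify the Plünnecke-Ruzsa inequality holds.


|A| = 6.
Step 1: Compute A + A by enumerating all 36 pairs.
A + A = {-8, -7, -6, -5, -4, -3, -2, 0, 1, 2, 4, 5, 6, 8, 10, 14, 18}, so |A + A| = 17.
Step 2: Doubling constant K = |A + A|/|A| = 17/6 = 17/6 ≈ 2.8333.
Step 3: Plünnecke-Ruzsa gives |3A| ≤ K³·|A| = (2.8333)³ · 6 ≈ 136.4722.
Step 4: Compute 3A = A + A + A directly by enumerating all triples (a,b,c) ∈ A³; |3A| = 30.
Step 5: Check 30 ≤ 136.4722? Yes ✓.

K = 17/6, Plünnecke-Ruzsa bound K³|A| ≈ 136.4722, |3A| = 30, inequality holds.


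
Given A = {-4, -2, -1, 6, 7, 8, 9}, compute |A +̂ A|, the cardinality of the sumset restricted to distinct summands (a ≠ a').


Restricted sumset: A +̂ A = {a + a' : a ∈ A, a' ∈ A, a ≠ a'}.
Equivalently, take A + A and drop any sum 2a that is achievable ONLY as a + a for a ∈ A (i.e. sums representable only with equal summands).
Enumerate pairs (a, a') with a < a' (symmetric, so each unordered pair gives one sum; this covers all a ≠ a'):
  -4 + -2 = -6
  -4 + -1 = -5
  -4 + 6 = 2
  -4 + 7 = 3
  -4 + 8 = 4
  -4 + 9 = 5
  -2 + -1 = -3
  -2 + 6 = 4
  -2 + 7 = 5
  -2 + 8 = 6
  -2 + 9 = 7
  -1 + 6 = 5
  -1 + 7 = 6
  -1 + 8 = 7
  -1 + 9 = 8
  6 + 7 = 13
  6 + 8 = 14
  6 + 9 = 15
  7 + 8 = 15
  7 + 9 = 16
  8 + 9 = 17
Collected distinct sums: {-6, -5, -3, 2, 3, 4, 5, 6, 7, 8, 13, 14, 15, 16, 17}
|A +̂ A| = 15
(Reference bound: |A +̂ A| ≥ 2|A| - 3 for |A| ≥ 2, with |A| = 7 giving ≥ 11.)

|A +̂ A| = 15


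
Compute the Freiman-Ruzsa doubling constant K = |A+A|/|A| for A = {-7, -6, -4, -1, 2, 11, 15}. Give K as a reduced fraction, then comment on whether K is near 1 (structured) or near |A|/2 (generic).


|A| = 7.
Compute A + A by enumerating all 49 pairs.
A + A = {-14, -13, -12, -11, -10, -8, -7, -5, -4, -2, 1, 4, 5, 7, 8, 9, 10, 11, 13, 14, 17, 22, 26, 30}, so |A + A| = 24.
K = |A + A| / |A| = 24/7 (already in lowest terms) ≈ 3.4286.
Reference: AP of size 7 gives K = 13/7 ≈ 1.8571; a fully generic set of size 7 gives K ≈ 4.0000.

|A| = 7, |A + A| = 24, K = 24/7.


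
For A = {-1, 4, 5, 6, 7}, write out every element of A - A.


A - A = {a - a' : a, a' ∈ A}.
Compute a - a' for each ordered pair (a, a'):
a = -1: -1--1=0, -1-4=-5, -1-5=-6, -1-6=-7, -1-7=-8
a = 4: 4--1=5, 4-4=0, 4-5=-1, 4-6=-2, 4-7=-3
a = 5: 5--1=6, 5-4=1, 5-5=0, 5-6=-1, 5-7=-2
a = 6: 6--1=7, 6-4=2, 6-5=1, 6-6=0, 6-7=-1
a = 7: 7--1=8, 7-4=3, 7-5=2, 7-6=1, 7-7=0
Collecting distinct values (and noting 0 appears from a-a):
A - A = {-8, -7, -6, -5, -3, -2, -1, 0, 1, 2, 3, 5, 6, 7, 8}
|A - A| = 15

A - A = {-8, -7, -6, -5, -3, -2, -1, 0, 1, 2, 3, 5, 6, 7, 8}


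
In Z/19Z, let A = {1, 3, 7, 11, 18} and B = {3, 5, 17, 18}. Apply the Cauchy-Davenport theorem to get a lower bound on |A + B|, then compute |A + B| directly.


Cauchy-Davenport: |A + B| ≥ min(p, |A| + |B| - 1) for A, B nonempty in Z/pZ.
|A| = 5, |B| = 4, p = 19.
CD lower bound = min(19, 5 + 4 - 1) = min(19, 8) = 8.
Compute A + B mod 19 directly:
a = 1: 1+3=4, 1+5=6, 1+17=18, 1+18=0
a = 3: 3+3=6, 3+5=8, 3+17=1, 3+18=2
a = 7: 7+3=10, 7+5=12, 7+17=5, 7+18=6
a = 11: 11+3=14, 11+5=16, 11+17=9, 11+18=10
a = 18: 18+3=2, 18+5=4, 18+17=16, 18+18=17
A + B = {0, 1, 2, 4, 5, 6, 8, 9, 10, 12, 14, 16, 17, 18}, so |A + B| = 14.
Verify: 14 ≥ 8? Yes ✓.

CD lower bound = 8, actual |A + B| = 14.


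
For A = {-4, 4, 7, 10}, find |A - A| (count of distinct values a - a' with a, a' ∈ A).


A - A = {a - a' : a, a' ∈ A}; |A| = 4.
Bounds: 2|A|-1 ≤ |A - A| ≤ |A|² - |A| + 1, i.e. 7 ≤ |A - A| ≤ 13.
Note: 0 ∈ A - A always (from a - a). The set is symmetric: if d ∈ A - A then -d ∈ A - A.
Enumerate nonzero differences d = a - a' with a > a' (then include -d):
Positive differences: {3, 6, 8, 11, 14}
Full difference set: {0} ∪ (positive diffs) ∪ (negative diffs).
|A - A| = 1 + 2·5 = 11 (matches direct enumeration: 11).

|A - A| = 11


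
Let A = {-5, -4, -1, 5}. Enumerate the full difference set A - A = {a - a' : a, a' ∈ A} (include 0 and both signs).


A - A = {a - a' : a, a' ∈ A}.
Compute a - a' for each ordered pair (a, a'):
a = -5: -5--5=0, -5--4=-1, -5--1=-4, -5-5=-10
a = -4: -4--5=1, -4--4=0, -4--1=-3, -4-5=-9
a = -1: -1--5=4, -1--4=3, -1--1=0, -1-5=-6
a = 5: 5--5=10, 5--4=9, 5--1=6, 5-5=0
Collecting distinct values (and noting 0 appears from a-a):
A - A = {-10, -9, -6, -4, -3, -1, 0, 1, 3, 4, 6, 9, 10}
|A - A| = 13

A - A = {-10, -9, -6, -4, -3, -1, 0, 1, 3, 4, 6, 9, 10}


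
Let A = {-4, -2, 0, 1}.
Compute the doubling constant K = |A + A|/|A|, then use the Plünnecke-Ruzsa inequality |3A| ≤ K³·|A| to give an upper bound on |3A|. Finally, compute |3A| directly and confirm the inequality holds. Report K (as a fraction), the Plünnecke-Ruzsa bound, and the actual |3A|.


|A| = 4.
Step 1: Compute A + A by enumerating all 16 pairs.
A + A = {-8, -6, -4, -3, -2, -1, 0, 1, 2}, so |A + A| = 9.
Step 2: Doubling constant K = |A + A|/|A| = 9/4 = 9/4 ≈ 2.2500.
Step 3: Plünnecke-Ruzsa gives |3A| ≤ K³·|A| = (2.2500)³ · 4 ≈ 45.5625.
Step 4: Compute 3A = A + A + A directly by enumerating all triples (a,b,c) ∈ A³; |3A| = 14.
Step 5: Check 14 ≤ 45.5625? Yes ✓.

K = 9/4, Plünnecke-Ruzsa bound K³|A| ≈ 45.5625, |3A| = 14, inequality holds.


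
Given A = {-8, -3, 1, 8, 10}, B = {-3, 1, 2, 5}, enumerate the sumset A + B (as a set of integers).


A + B = {a + b : a ∈ A, b ∈ B}.
Enumerate all |A|·|B| = 5·4 = 20 pairs (a, b) and collect distinct sums.
a = -8: -8+-3=-11, -8+1=-7, -8+2=-6, -8+5=-3
a = -3: -3+-3=-6, -3+1=-2, -3+2=-1, -3+5=2
a = 1: 1+-3=-2, 1+1=2, 1+2=3, 1+5=6
a = 8: 8+-3=5, 8+1=9, 8+2=10, 8+5=13
a = 10: 10+-3=7, 10+1=11, 10+2=12, 10+5=15
Collecting distinct sums: A + B = {-11, -7, -6, -3, -2, -1, 2, 3, 5, 6, 7, 9, 10, 11, 12, 13, 15}
|A + B| = 17

A + B = {-11, -7, -6, -3, -2, -1, 2, 3, 5, 6, 7, 9, 10, 11, 12, 13, 15}


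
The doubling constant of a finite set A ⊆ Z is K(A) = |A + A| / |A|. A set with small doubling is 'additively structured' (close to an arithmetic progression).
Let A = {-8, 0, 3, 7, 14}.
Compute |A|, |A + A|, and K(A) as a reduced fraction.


|A| = 5.
Compute A + A by enumerating all 25 pairs.
A + A = {-16, -8, -5, -1, 0, 3, 6, 7, 10, 14, 17, 21, 28}, so |A + A| = 13.
K = |A + A| / |A| = 13/5 (already in lowest terms) ≈ 2.6000.
Reference: AP of size 5 gives K = 9/5 ≈ 1.8000; a fully generic set of size 5 gives K ≈ 3.0000.

|A| = 5, |A + A| = 13, K = 13/5.


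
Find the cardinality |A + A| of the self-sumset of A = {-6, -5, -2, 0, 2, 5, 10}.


A + A = {a + a' : a, a' ∈ A}; |A| = 7.
General bounds: 2|A| - 1 ≤ |A + A| ≤ |A|(|A|+1)/2, i.e. 13 ≤ |A + A| ≤ 28.
Lower bound 2|A|-1 is attained iff A is an arithmetic progression.
Enumerate sums a + a' for a ≤ a' (symmetric, so this suffices):
a = -6: -6+-6=-12, -6+-5=-11, -6+-2=-8, -6+0=-6, -6+2=-4, -6+5=-1, -6+10=4
a = -5: -5+-5=-10, -5+-2=-7, -5+0=-5, -5+2=-3, -5+5=0, -5+10=5
a = -2: -2+-2=-4, -2+0=-2, -2+2=0, -2+5=3, -2+10=8
a = 0: 0+0=0, 0+2=2, 0+5=5, 0+10=10
a = 2: 2+2=4, 2+5=7, 2+10=12
a = 5: 5+5=10, 5+10=15
a = 10: 10+10=20
Distinct sums: {-12, -11, -10, -8, -7, -6, -5, -4, -3, -2, -1, 0, 2, 3, 4, 5, 7, 8, 10, 12, 15, 20}
|A + A| = 22

|A + A| = 22


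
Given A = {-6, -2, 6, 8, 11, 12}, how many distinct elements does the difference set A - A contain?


A - A = {a - a' : a, a' ∈ A}; |A| = 6.
Bounds: 2|A|-1 ≤ |A - A| ≤ |A|² - |A| + 1, i.e. 11 ≤ |A - A| ≤ 31.
Note: 0 ∈ A - A always (from a - a). The set is symmetric: if d ∈ A - A then -d ∈ A - A.
Enumerate nonzero differences d = a - a' with a > a' (then include -d):
Positive differences: {1, 2, 3, 4, 5, 6, 8, 10, 12, 13, 14, 17, 18}
Full difference set: {0} ∪ (positive diffs) ∪ (negative diffs).
|A - A| = 1 + 2·13 = 27 (matches direct enumeration: 27).

|A - A| = 27


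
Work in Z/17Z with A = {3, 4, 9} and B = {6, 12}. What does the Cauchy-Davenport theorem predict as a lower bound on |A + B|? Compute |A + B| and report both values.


Cauchy-Davenport: |A + B| ≥ min(p, |A| + |B| - 1) for A, B nonempty in Z/pZ.
|A| = 3, |B| = 2, p = 17.
CD lower bound = min(17, 3 + 2 - 1) = min(17, 4) = 4.
Compute A + B mod 17 directly:
a = 3: 3+6=9, 3+12=15
a = 4: 4+6=10, 4+12=16
a = 9: 9+6=15, 9+12=4
A + B = {4, 9, 10, 15, 16}, so |A + B| = 5.
Verify: 5 ≥ 4? Yes ✓.

CD lower bound = 4, actual |A + B| = 5.


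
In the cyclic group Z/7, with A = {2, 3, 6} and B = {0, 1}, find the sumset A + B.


Work in Z/7Z: reduce every sum a + b modulo 7.
Enumerate all 6 pairs:
a = 2: 2+0=2, 2+1=3
a = 3: 3+0=3, 3+1=4
a = 6: 6+0=6, 6+1=0
Distinct residues collected: {0, 2, 3, 4, 6}
|A + B| = 5 (out of 7 total residues).

A + B = {0, 2, 3, 4, 6}


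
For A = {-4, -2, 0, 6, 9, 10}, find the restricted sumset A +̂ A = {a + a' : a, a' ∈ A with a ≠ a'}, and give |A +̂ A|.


Restricted sumset: A +̂ A = {a + a' : a ∈ A, a' ∈ A, a ≠ a'}.
Equivalently, take A + A and drop any sum 2a that is achievable ONLY as a + a for a ∈ A (i.e. sums representable only with equal summands).
Enumerate pairs (a, a') with a < a' (symmetric, so each unordered pair gives one sum; this covers all a ≠ a'):
  -4 + -2 = -6
  -4 + 0 = -4
  -4 + 6 = 2
  -4 + 9 = 5
  -4 + 10 = 6
  -2 + 0 = -2
  -2 + 6 = 4
  -2 + 9 = 7
  -2 + 10 = 8
  0 + 6 = 6
  0 + 9 = 9
  0 + 10 = 10
  6 + 9 = 15
  6 + 10 = 16
  9 + 10 = 19
Collected distinct sums: {-6, -4, -2, 2, 4, 5, 6, 7, 8, 9, 10, 15, 16, 19}
|A +̂ A| = 14
(Reference bound: |A +̂ A| ≥ 2|A| - 3 for |A| ≥ 2, with |A| = 6 giving ≥ 9.)

|A +̂ A| = 14


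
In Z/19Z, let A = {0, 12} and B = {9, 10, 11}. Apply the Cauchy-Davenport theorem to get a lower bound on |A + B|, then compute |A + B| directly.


Cauchy-Davenport: |A + B| ≥ min(p, |A| + |B| - 1) for A, B nonempty in Z/pZ.
|A| = 2, |B| = 3, p = 19.
CD lower bound = min(19, 2 + 3 - 1) = min(19, 4) = 4.
Compute A + B mod 19 directly:
a = 0: 0+9=9, 0+10=10, 0+11=11
a = 12: 12+9=2, 12+10=3, 12+11=4
A + B = {2, 3, 4, 9, 10, 11}, so |A + B| = 6.
Verify: 6 ≥ 4? Yes ✓.

CD lower bound = 4, actual |A + B| = 6.


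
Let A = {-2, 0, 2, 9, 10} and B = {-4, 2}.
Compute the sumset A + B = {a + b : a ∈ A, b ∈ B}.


A + B = {a + b : a ∈ A, b ∈ B}.
Enumerate all |A|·|B| = 5·2 = 10 pairs (a, b) and collect distinct sums.
a = -2: -2+-4=-6, -2+2=0
a = 0: 0+-4=-4, 0+2=2
a = 2: 2+-4=-2, 2+2=4
a = 9: 9+-4=5, 9+2=11
a = 10: 10+-4=6, 10+2=12
Collecting distinct sums: A + B = {-6, -4, -2, 0, 2, 4, 5, 6, 11, 12}
|A + B| = 10

A + B = {-6, -4, -2, 0, 2, 4, 5, 6, 11, 12}


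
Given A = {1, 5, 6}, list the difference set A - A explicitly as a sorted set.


A - A = {a - a' : a, a' ∈ A}.
Compute a - a' for each ordered pair (a, a'):
a = 1: 1-1=0, 1-5=-4, 1-6=-5
a = 5: 5-1=4, 5-5=0, 5-6=-1
a = 6: 6-1=5, 6-5=1, 6-6=0
Collecting distinct values (and noting 0 appears from a-a):
A - A = {-5, -4, -1, 0, 1, 4, 5}
|A - A| = 7

A - A = {-5, -4, -1, 0, 1, 4, 5}


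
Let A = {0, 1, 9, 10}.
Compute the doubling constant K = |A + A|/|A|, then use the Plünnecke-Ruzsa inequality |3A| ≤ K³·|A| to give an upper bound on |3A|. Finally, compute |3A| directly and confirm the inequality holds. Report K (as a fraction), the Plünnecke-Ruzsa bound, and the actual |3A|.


|A| = 4.
Step 1: Compute A + A by enumerating all 16 pairs.
A + A = {0, 1, 2, 9, 10, 11, 18, 19, 20}, so |A + A| = 9.
Step 2: Doubling constant K = |A + A|/|A| = 9/4 = 9/4 ≈ 2.2500.
Step 3: Plünnecke-Ruzsa gives |3A| ≤ K³·|A| = (2.2500)³ · 4 ≈ 45.5625.
Step 4: Compute 3A = A + A + A directly by enumerating all triples (a,b,c) ∈ A³; |3A| = 16.
Step 5: Check 16 ≤ 45.5625? Yes ✓.

K = 9/4, Plünnecke-Ruzsa bound K³|A| ≈ 45.5625, |3A| = 16, inequality holds.


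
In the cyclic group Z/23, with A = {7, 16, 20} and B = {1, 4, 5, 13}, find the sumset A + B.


Work in Z/23Z: reduce every sum a + b modulo 23.
Enumerate all 12 pairs:
a = 7: 7+1=8, 7+4=11, 7+5=12, 7+13=20
a = 16: 16+1=17, 16+4=20, 16+5=21, 16+13=6
a = 20: 20+1=21, 20+4=1, 20+5=2, 20+13=10
Distinct residues collected: {1, 2, 6, 8, 10, 11, 12, 17, 20, 21}
|A + B| = 10 (out of 23 total residues).

A + B = {1, 2, 6, 8, 10, 11, 12, 17, 20, 21}


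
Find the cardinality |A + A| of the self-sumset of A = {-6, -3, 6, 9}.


A + A = {a + a' : a, a' ∈ A}; |A| = 4.
General bounds: 2|A| - 1 ≤ |A + A| ≤ |A|(|A|+1)/2, i.e. 7 ≤ |A + A| ≤ 10.
Lower bound 2|A|-1 is attained iff A is an arithmetic progression.
Enumerate sums a + a' for a ≤ a' (symmetric, so this suffices):
a = -6: -6+-6=-12, -6+-3=-9, -6+6=0, -6+9=3
a = -3: -3+-3=-6, -3+6=3, -3+9=6
a = 6: 6+6=12, 6+9=15
a = 9: 9+9=18
Distinct sums: {-12, -9, -6, 0, 3, 6, 12, 15, 18}
|A + A| = 9

|A + A| = 9


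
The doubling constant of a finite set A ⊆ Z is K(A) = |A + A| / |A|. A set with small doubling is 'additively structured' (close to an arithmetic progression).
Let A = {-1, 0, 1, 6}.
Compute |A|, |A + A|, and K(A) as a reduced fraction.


|A| = 4.
Compute A + A by enumerating all 16 pairs.
A + A = {-2, -1, 0, 1, 2, 5, 6, 7, 12}, so |A + A| = 9.
K = |A + A| / |A| = 9/4 (already in lowest terms) ≈ 2.2500.
Reference: AP of size 4 gives K = 7/4 ≈ 1.7500; a fully generic set of size 4 gives K ≈ 2.5000.

|A| = 4, |A + A| = 9, K = 9/4.


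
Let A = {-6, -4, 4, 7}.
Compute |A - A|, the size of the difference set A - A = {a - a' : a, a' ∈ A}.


A - A = {a - a' : a, a' ∈ A}; |A| = 4.
Bounds: 2|A|-1 ≤ |A - A| ≤ |A|² - |A| + 1, i.e. 7 ≤ |A - A| ≤ 13.
Note: 0 ∈ A - A always (from a - a). The set is symmetric: if d ∈ A - A then -d ∈ A - A.
Enumerate nonzero differences d = a - a' with a > a' (then include -d):
Positive differences: {2, 3, 8, 10, 11, 13}
Full difference set: {0} ∪ (positive diffs) ∪ (negative diffs).
|A - A| = 1 + 2·6 = 13 (matches direct enumeration: 13).

|A - A| = 13


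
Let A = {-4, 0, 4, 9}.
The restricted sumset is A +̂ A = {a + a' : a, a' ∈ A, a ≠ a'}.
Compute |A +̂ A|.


Restricted sumset: A +̂ A = {a + a' : a ∈ A, a' ∈ A, a ≠ a'}.
Equivalently, take A + A and drop any sum 2a that is achievable ONLY as a + a for a ∈ A (i.e. sums representable only with equal summands).
Enumerate pairs (a, a') with a < a' (symmetric, so each unordered pair gives one sum; this covers all a ≠ a'):
  -4 + 0 = -4
  -4 + 4 = 0
  -4 + 9 = 5
  0 + 4 = 4
  0 + 9 = 9
  4 + 9 = 13
Collected distinct sums: {-4, 0, 4, 5, 9, 13}
|A +̂ A| = 6
(Reference bound: |A +̂ A| ≥ 2|A| - 3 for |A| ≥ 2, with |A| = 4 giving ≥ 5.)

|A +̂ A| = 6


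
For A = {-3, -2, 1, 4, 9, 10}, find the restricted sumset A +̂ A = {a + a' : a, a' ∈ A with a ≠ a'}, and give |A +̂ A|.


Restricted sumset: A +̂ A = {a + a' : a ∈ A, a' ∈ A, a ≠ a'}.
Equivalently, take A + A and drop any sum 2a that is achievable ONLY as a + a for a ∈ A (i.e. sums representable only with equal summands).
Enumerate pairs (a, a') with a < a' (symmetric, so each unordered pair gives one sum; this covers all a ≠ a'):
  -3 + -2 = -5
  -3 + 1 = -2
  -3 + 4 = 1
  -3 + 9 = 6
  -3 + 10 = 7
  -2 + 1 = -1
  -2 + 4 = 2
  -2 + 9 = 7
  -2 + 10 = 8
  1 + 4 = 5
  1 + 9 = 10
  1 + 10 = 11
  4 + 9 = 13
  4 + 10 = 14
  9 + 10 = 19
Collected distinct sums: {-5, -2, -1, 1, 2, 5, 6, 7, 8, 10, 11, 13, 14, 19}
|A +̂ A| = 14
(Reference bound: |A +̂ A| ≥ 2|A| - 3 for |A| ≥ 2, with |A| = 6 giving ≥ 9.)

|A +̂ A| = 14


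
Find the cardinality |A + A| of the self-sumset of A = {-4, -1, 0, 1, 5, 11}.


A + A = {a + a' : a, a' ∈ A}; |A| = 6.
General bounds: 2|A| - 1 ≤ |A + A| ≤ |A|(|A|+1)/2, i.e. 11 ≤ |A + A| ≤ 21.
Lower bound 2|A|-1 is attained iff A is an arithmetic progression.
Enumerate sums a + a' for a ≤ a' (symmetric, so this suffices):
a = -4: -4+-4=-8, -4+-1=-5, -4+0=-4, -4+1=-3, -4+5=1, -4+11=7
a = -1: -1+-1=-2, -1+0=-1, -1+1=0, -1+5=4, -1+11=10
a = 0: 0+0=0, 0+1=1, 0+5=5, 0+11=11
a = 1: 1+1=2, 1+5=6, 1+11=12
a = 5: 5+5=10, 5+11=16
a = 11: 11+11=22
Distinct sums: {-8, -5, -4, -3, -2, -1, 0, 1, 2, 4, 5, 6, 7, 10, 11, 12, 16, 22}
|A + A| = 18

|A + A| = 18
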